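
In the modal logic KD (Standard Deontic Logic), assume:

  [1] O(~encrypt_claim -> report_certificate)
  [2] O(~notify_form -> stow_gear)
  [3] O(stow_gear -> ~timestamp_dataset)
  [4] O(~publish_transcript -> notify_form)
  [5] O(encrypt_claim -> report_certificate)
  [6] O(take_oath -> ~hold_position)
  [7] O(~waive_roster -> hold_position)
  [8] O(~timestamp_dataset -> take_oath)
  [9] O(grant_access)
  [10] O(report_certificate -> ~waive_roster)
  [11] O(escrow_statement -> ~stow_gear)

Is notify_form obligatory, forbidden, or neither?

Premises 1 and 5 are O(~encrypt_claim -> report_certificate) and O(encrypt_claim -> report_certificate); every ideal world satisfies ~encrypt_claim or encrypt_claim, so in either case report_certificate holds — hence O(report_certificate).
From O(report_certificate) and premise 10, O(report_certificate -> ~waive_roster), we obtain O(~waive_roster).
From O(~waive_roster) and premise 7, O(~waive_roster -> hold_position), we obtain O(hold_position).
The contrapositive of premise 6 (O(take_oath -> ~hold_position)) is O(hold_position -> ~take_oath), and O(hold_position) is already established, so O(~take_oath).
Premise 8 is O(~timestamp_dataset -> take_oath); contrapositively O(~take_oath -> timestamp_dataset). Since O(~take_oath) holds, K gives O(timestamp_dataset).
Premise 3, O(stow_gear -> ~timestamp_dataset), contraposes to O(timestamp_dataset -> ~stow_gear); with O(timestamp_dataset) we get O(~stow_gear).
Premise 2, O(~notify_form -> stow_gear), contraposes to O(~stow_gear -> notify_form); with O(~stow_gear) we get O(notify_form).
Premises 4, 9, 11 do not contribute to this derivation.
Hence notify_form is obligatory.

Obligatory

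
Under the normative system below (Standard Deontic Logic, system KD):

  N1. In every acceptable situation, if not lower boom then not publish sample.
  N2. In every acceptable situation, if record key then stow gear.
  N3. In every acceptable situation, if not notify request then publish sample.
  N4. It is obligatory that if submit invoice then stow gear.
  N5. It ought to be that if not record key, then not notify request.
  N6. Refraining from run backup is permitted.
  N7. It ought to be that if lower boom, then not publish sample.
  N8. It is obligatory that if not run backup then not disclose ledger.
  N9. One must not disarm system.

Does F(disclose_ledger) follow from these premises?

Premise 8 is O(¬run_backup → ¬disclose_ledger), but O(¬run_backup) is not derivable from the premises (the permission P(¬run_backup) asserts only ¬O(run_backup), not O(¬run_backup)), so it does not yield O(¬disclose_ledger).
No other premise forces O(¬disclose_ledger). An ideal world satisfying every premise can still have disclose_ledger true, so F(disclose_ledger) is not derivable.

No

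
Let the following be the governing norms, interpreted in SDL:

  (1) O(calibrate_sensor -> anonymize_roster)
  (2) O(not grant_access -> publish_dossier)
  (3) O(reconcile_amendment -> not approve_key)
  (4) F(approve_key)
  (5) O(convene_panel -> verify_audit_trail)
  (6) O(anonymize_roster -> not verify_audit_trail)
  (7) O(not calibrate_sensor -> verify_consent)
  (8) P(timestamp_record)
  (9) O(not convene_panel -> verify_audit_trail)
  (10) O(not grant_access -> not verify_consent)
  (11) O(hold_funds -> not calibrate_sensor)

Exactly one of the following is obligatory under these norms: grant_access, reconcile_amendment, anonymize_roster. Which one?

Premises 9 and 5 are O(not convene_panel -> verify_audit_trail) and O(convene_panel -> verify_audit_trail); every ideal world satisfies not convene_panel or convene_panel, so in either case verify_audit_trail holds — hence O(verify_audit_trail).
Premise 6, O(anonymize_roster -> not verify_audit_trail), contraposes to O(verify_audit_trail -> not anonymize_roster); with O(verify_audit_trail) we get O(not anonymize_roster).
The contrapositive of premise 1 (O(calibrate_sensor -> anonymize_roster)) is O(not anonymize_roster -> not calibrate_sensor), and O(not anonymize_roster) is already established, so O(not calibrate_sensor).
From O(not calibrate_sensor) and premise 7, O(not calibrate_sensor -> verify_consent), we obtain O(verify_consent).
Premise 10 is O(not grant_access -> not verify_consent); contrapositively O(verify_consent -> grant_access). Since O(verify_consent) holds, K gives O(grant_access).
So O(grant_access) holds — grant_access is obligatory. None of the other listed options is made obligatory by any chain of premises.

grant_access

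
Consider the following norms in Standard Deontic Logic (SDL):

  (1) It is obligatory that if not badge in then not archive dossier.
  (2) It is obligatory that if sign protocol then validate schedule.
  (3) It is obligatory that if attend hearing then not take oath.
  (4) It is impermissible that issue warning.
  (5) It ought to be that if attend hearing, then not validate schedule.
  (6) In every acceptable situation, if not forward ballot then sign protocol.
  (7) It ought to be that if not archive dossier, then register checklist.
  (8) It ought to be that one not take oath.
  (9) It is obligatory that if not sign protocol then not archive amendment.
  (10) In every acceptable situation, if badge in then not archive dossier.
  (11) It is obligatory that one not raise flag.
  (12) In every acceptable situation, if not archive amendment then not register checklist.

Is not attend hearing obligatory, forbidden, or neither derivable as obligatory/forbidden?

Premises 10 and 1 are O(badge_in → ¬archive_dossier) and O(¬badge_in → ¬archive_dossier); every ideal world satisfies badge_in or ¬badge_in, so in either case ¬archive_dossier holds — hence O(¬archive_dossier).
With premise 7, O(¬archive_dossier → register_checklist), the K-axiom yields O(register_checklist).
Premise 12, O(¬archive_amendment → ¬register_checklist), contraposes to O(register_checklist → archive_amendment); with O(register_checklist) we get O(archive_amendment).
Premise 9 is O(¬sign_protocol → ¬archive_amendment); contrapositively O(archive_amendment → sign_protocol). Since O(archive_amendment) holds, K gives O(sign_protocol).
Applying K to premise 2 (O(sign_protocol → validate_schedule)) and O(sign_protocol) yields O(validate_schedule).
Premise 5 is O(attend_hearing → ¬validate_schedule); contrapositively O(validate_schedule → ¬attend_hearing). Since O(validate_schedule) holds, K gives O(¬attend_hearing).
Premises 3, 4, 6, 8, 11 do not contribute to this derivation.
Hence ¬attend_hearing is obligatory.

Obligatory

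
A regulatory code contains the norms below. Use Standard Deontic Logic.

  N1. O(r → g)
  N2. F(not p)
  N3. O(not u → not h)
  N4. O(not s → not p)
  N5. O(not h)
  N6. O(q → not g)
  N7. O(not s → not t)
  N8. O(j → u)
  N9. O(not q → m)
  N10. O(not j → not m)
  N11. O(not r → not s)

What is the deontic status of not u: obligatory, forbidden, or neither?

Forbidden

Premise 2 is F(not p), i.e. O(p).
Premise 4 is O(not s → not p); contrapositively O(p → s). Since O(p) holds, K gives O(s).
The contrapositive of premise 11 (O(not r → not s)) is O(s → r), and O(s) is already established, so O(r).
From O(r) and premise 1, O(r → g), we obtain O(g).
Premise 6 is O(q → not g); contrapositively O(g → not q). Since O(g) holds, K gives O(not q).
With premise 9, O(not q → m), the K-axiom yields O(m).
The contrapositive of premise 10 (O(not j → not m)) is O(m → j), and O(m) is already established, so O(j).
From O(j) and premise 8, O(j → u), we obtain O(u).
Premises 3, 5, 7 do not contribute to this derivation.
Thus O(u), which is F(not u): not u is forbidden.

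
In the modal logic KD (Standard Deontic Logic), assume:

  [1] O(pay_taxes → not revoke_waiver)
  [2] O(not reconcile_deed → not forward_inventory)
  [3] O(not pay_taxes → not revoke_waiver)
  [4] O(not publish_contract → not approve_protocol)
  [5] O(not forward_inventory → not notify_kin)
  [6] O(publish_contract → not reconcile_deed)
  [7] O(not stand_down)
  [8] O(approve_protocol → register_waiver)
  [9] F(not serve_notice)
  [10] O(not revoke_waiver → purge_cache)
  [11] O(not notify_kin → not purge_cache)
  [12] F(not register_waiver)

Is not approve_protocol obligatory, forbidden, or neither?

Premises 3 and 1 are O(not pay_taxes → not revoke_waiver) and O(pay_taxes → not revoke_waiver); every ideal world satisfies not pay_taxes or pay_taxes, so in either case not revoke_waiver holds — hence O(not revoke_waiver).
From O(not revoke_waiver) and premise 10, O(not revoke_waiver → purge_cache), we obtain O(purge_cache).
Premise 11 is O(not notify_kin → not purge_cache); contrapositively O(purge_cache → notify_kin). Since O(purge_cache) holds, K gives O(notify_kin).
The contrapositive of premise 5 (O(not forward_inventory → not notify_kin)) is O(notify_kin → forward_inventory), and O(notify_kin) is already established, so O(forward_inventory).
Premise 2 is O(not reconcile_deed → not forward_inventory); contrapositively O(forward_inventory → reconcile_deed). Since O(forward_inventory) holds, K gives O(reconcile_deed).
The contrapositive of premise 6 (O(publish_contract → not reconcile_deed)) is O(reconcile_deed → not publish_contract), and O(reconcile_deed) is already established, so O(not publish_contract).
From O(not publish_contract) and premise 4, O(not publish_contract → not approve_protocol), we obtain O(not approve_protocol).
Premises 7, 8, 9, 12 do not contribute to this derivation.
Hence not approve_protocol is obligatory.

Obligatory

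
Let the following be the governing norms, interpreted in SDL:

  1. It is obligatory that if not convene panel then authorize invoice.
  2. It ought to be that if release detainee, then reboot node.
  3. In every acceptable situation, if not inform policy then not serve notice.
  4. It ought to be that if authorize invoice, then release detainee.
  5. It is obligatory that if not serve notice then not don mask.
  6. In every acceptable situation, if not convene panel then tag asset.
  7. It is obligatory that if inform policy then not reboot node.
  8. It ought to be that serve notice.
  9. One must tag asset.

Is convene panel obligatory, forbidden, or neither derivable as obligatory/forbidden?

Obligatory

From premise 8 we have O(serve_notice).
Premise 3 is O(¬inform_policy → ¬serve_notice); contrapositively O(serve_notice → inform_policy). Since O(serve_notice) holds, K gives O(inform_policy).
Premise 7 is O(inform_policy → ¬reboot_node); since O(inform_policy), deontic closure gives O(¬reboot_node).
The contrapositive of premise 2 (O(release_detainee → reboot_node)) is O(¬reboot_node → ¬release_detainee), and O(¬reboot_node) is already established, so O(¬release_detainee).
The contrapositive of premise 4 (O(authorize_invoice → release_detainee)) is O(¬release_detainee → ¬authorize_invoice), and O(¬release_detainee) is already established, so O(¬authorize_invoice).
Premise 1, O(¬convene_panel → authorize_invoice), contraposes to O(¬authorize_invoice → convene_panel); with O(¬authorize_invoice) we get O(convene_panel).
Premises 5, 6, 9 do not contribute to this derivation.
Hence convene_panel is obligatory.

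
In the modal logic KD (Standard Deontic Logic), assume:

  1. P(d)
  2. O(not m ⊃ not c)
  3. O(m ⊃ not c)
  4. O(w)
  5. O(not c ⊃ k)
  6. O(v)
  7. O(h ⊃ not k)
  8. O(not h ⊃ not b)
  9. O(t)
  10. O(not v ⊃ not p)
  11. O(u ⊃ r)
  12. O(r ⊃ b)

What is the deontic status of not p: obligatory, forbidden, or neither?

Neither

Premise 10 is O(not v ⊃ not p), but O(not v) is not derivable from the premises, so it does not yield O(not p).
No premise or chain of K-axiom applications forces O(not p), and none forces O(p). So not p is neither obligatory nor forbidden under these norms.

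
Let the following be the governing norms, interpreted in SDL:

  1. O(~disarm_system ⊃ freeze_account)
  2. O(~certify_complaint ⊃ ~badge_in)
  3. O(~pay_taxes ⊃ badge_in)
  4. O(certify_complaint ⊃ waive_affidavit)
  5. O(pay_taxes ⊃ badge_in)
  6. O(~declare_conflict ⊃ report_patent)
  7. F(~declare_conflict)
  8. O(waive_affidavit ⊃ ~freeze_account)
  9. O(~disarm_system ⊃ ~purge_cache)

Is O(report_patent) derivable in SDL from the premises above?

Premise 6 is O(~declare_conflict ⊃ report_patent), but O(~declare_conflict) is not derivable from the premises, so it does not yield O(report_patent).
No other premise forces O(report_patent). An ideal world satisfying every premise can still have report_patent false, so O(report_patent) is not derivable.

No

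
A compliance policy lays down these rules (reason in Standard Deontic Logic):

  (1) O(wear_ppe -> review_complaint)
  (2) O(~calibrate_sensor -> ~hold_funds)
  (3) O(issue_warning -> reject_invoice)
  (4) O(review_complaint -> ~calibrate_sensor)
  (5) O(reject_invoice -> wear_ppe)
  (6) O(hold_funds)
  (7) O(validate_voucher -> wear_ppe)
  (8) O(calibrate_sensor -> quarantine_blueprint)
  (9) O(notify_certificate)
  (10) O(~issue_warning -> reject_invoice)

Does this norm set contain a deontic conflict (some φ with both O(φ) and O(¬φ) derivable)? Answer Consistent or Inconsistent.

Inconsistent

Premises 10 and 3 are O(~issue_warning -> reject_invoice) and O(issue_warning -> reject_invoice); every ideal world satisfies ~issue_warning or issue_warning, so in either case reject_invoice holds — hence O(reject_invoice).
From O(reject_invoice) and premise 5, O(reject_invoice -> wear_ppe), we obtain O(wear_ppe).
Applying K to premise 1 (O(wear_ppe -> review_complaint)) and O(wear_ppe) yields O(review_complaint).
With premise 4, O(review_complaint -> ~calibrate_sensor), the K-axiom yields O(~calibrate_sensor).
Applying K to premise 2 (O(~calibrate_sensor -> ~hold_funds)) and O(~calibrate_sensor) yields O(~hold_funds).
Yet premise 6 states O(hold_funds).
We now have both O(~hold_funds) and O(hold_funds) — hold_funds is simultaneously obligatory and forbidden, violating the D-axiom.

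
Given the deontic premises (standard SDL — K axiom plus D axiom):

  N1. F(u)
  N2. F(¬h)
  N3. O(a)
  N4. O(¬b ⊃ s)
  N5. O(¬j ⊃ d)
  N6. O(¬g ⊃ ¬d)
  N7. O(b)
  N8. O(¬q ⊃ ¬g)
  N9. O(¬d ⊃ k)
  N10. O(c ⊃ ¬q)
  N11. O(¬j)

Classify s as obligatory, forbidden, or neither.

Premise 4 is O(¬b ⊃ s), but O(¬b) is not derivable from the premises, so it does not yield O(s).
No premise or chain of K-axiom applications forces O(s), and none forces O(¬s). So s is neither obligatory nor forbidden under these norms.

Neither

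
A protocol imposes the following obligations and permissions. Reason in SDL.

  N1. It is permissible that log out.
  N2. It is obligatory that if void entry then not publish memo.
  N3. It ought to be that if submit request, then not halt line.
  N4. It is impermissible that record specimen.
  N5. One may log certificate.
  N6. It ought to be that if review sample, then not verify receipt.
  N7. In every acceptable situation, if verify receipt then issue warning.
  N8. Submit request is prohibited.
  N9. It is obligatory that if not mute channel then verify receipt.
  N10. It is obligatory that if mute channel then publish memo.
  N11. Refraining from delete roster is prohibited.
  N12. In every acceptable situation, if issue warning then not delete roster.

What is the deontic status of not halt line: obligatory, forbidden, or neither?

Neither

Premise 3 is O(submit_request → ¬halt_line), but O(submit_request) is not derivable from the premises, so it does not yield O(¬halt_line).
No premise or chain of K-axiom applications forces O(¬halt_line), and none forces O(halt_line). So ¬halt_line is neither obligatory nor forbidden under these norms.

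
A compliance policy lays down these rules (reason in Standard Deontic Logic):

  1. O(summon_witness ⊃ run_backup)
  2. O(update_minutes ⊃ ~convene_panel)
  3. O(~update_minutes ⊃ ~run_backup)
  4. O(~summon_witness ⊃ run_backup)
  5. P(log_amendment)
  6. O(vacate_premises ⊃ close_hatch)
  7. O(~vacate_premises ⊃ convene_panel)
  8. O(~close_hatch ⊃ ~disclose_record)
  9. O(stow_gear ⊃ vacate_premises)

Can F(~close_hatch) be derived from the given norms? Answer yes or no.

Premises 1 and 4 are O(summon_witness ⊃ run_backup) and O(~summon_witness ⊃ run_backup); every ideal world satisfies summon_witness or ~summon_witness, so in either case run_backup holds — hence O(run_backup).
The contrapositive of premise 3 (O(~update_minutes ⊃ ~run_backup)) is O(run_backup ⊃ update_minutes), and O(run_backup) is already established, so O(update_minutes).
Premise 2 is O(update_minutes ⊃ ~convene_panel); since O(update_minutes), deontic closure gives O(~convene_panel).
The contrapositive of premise 7 (O(~vacate_premises ⊃ convene_panel)) is O(~convene_panel ⊃ vacate_premises), and O(~convene_panel) is already established, so O(vacate_premises).
Premise 6 is O(vacate_premises ⊃ close_hatch); since O(vacate_premises), deontic closure gives O(close_hatch).
Premises 5, 8, 9 do not contribute to this derivation.
So O(close_hatch) holds, i.e. F(~close_hatch). The claim follows.

Yes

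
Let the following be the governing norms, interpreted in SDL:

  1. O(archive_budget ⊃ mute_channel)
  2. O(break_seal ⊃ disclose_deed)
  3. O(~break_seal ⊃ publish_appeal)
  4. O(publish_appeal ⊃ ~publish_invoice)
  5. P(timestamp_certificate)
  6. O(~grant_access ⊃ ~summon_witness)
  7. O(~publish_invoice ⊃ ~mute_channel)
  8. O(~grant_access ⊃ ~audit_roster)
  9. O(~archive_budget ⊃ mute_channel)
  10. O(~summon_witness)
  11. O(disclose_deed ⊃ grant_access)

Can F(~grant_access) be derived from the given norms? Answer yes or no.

Yes

By case analysis on archive_budget: premise 1 gives O(archive_budget ⊃ mute_channel) and premise 9 gives O(~archive_budget ⊃ mute_channel), so O(mute_channel) either way.
Premise 7, O(~publish_invoice ⊃ ~mute_channel), contraposes to O(mute_channel ⊃ publish_invoice); with O(mute_channel) we get O(publish_invoice).
The contrapositive of premise 4 (O(publish_appeal ⊃ ~publish_invoice)) is O(publish_invoice ⊃ ~publish_appeal), and O(publish_invoice) is already established, so O(~publish_appeal).
Premise 3 is O(~break_seal ⊃ publish_appeal); contrapositively O(~publish_appeal ⊃ break_seal). Since O(~publish_appeal) holds, K gives O(break_seal).
Applying K to premise 2 (O(break_seal ⊃ disclose_deed)) and O(break_seal) yields O(disclose_deed).
From O(disclose_deed) and premise 11, O(disclose_deed ⊃ grant_access), we obtain O(grant_access).
Premises 5, 6, 8, 10 do not contribute to this derivation.
So O(grant_access) holds, i.e. F(~grant_access). The claim follows.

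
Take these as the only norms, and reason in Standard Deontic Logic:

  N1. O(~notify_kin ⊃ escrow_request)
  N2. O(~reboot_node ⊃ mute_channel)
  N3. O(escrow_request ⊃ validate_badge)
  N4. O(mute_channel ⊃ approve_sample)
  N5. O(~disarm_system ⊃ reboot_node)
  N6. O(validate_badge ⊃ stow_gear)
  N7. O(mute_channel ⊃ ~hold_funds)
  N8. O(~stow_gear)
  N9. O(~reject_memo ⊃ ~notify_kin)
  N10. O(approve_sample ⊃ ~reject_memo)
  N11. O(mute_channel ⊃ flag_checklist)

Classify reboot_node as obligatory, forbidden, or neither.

From premise 8 we have O(~stow_gear).
Premise 6, O(validate_badge ⊃ stow_gear), contraposes to O(~stow_gear ⊃ ~validate_badge); with O(~stow_gear) we get O(~validate_badge).
The contrapositive of premise 3 (O(escrow_request ⊃ validate_badge)) is O(~validate_badge ⊃ ~escrow_request), and O(~validate_badge) is already established, so O(~escrow_request).
The contrapositive of premise 1 (O(~notify_kin ⊃ escrow_request)) is O(~escrow_request ⊃ notify_kin), and O(~escrow_request) is already established, so O(notify_kin).
The contrapositive of premise 9 (O(~reject_memo ⊃ ~notify_kin)) is O(notify_kin ⊃ reject_memo), and O(notify_kin) is already established, so O(reject_memo).
Premise 10 is O(approve_sample ⊃ ~reject_memo); contrapositively O(reject_memo ⊃ ~approve_sample). Since O(reject_memo) holds, K gives O(~approve_sample).
Premise 4 is O(mute_channel ⊃ approve_sample); contrapositively O(~approve_sample ⊃ ~mute_channel). Since O(~approve_sample) holds, K gives O(~mute_channel).
Premise 2 is O(~reboot_node ⊃ mute_channel); contrapositively O(~mute_channel ⊃ reboot_node). Since O(~mute_channel) holds, K gives O(reboot_node).
Premises 5, 7, 11 do not contribute to this derivation.
Hence reboot_node is obligatory.

Obligatory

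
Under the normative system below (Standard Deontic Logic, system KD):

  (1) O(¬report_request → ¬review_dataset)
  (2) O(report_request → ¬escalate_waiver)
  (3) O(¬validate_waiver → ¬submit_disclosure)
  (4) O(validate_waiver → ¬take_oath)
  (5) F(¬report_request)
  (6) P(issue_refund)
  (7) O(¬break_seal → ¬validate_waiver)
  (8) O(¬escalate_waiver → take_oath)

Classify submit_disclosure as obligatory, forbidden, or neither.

Premise 5, F(¬report_request), is equivalent to O(report_request).
Applying K to premise 2 (O(report_request → ¬escalate_waiver)) and O(report_request) yields O(¬escalate_waiver).
From O(¬escalate_waiver) and premise 8, O(¬escalate_waiver → take_oath), we obtain O(take_oath).
Premise 4, O(validate_waiver → ¬take_oath), contraposes to O(take_oath → ¬validate_waiver); with O(take_oath) we get O(¬validate_waiver).
With premise 3, O(¬validate_waiver → ¬submit_disclosure), the K-axiom yields O(¬submit_disclosure).
Premises 1, 6, 7 do not contribute to this derivation.
Thus O(¬submit_disclosure), which is F(submit_disclosure): submit_disclosure is forbidden.

Forbidden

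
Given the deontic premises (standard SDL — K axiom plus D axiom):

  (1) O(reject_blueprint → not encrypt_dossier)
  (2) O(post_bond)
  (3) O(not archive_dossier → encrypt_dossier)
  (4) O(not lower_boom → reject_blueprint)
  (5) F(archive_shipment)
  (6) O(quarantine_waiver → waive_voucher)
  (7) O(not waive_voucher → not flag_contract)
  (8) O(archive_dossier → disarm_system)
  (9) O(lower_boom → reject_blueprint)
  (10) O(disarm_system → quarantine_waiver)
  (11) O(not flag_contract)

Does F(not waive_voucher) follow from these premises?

Yes

By case analysis on not lower_boom: premise 4 gives O(not lower_boom → reject_blueprint) and premise 9 gives O(lower_boom → reject_blueprint), so O(reject_blueprint) either way.
Premise 1 is O(reject_blueprint → not encrypt_dossier); since O(reject_blueprint), deontic closure gives O(not encrypt_dossier).
Premise 3, O(not archive_dossier → encrypt_dossier), contraposes to O(not encrypt_dossier → archive_dossier); with O(not encrypt_dossier) we get O(archive_dossier).
Applying K to premise 8 (O(archive_dossier → disarm_system)) and O(archive_dossier) yields O(disarm_system).
With premise 10, O(disarm_system → quarantine_waiver), the K-axiom yields O(quarantine_waiver).
From O(quarantine_waiver) and premise 6, O(quarantine_waiver → waive_voucher), we obtain O(waive_voucher).
Premises 2, 5, 7, 11 do not contribute to this derivation.
So O(waive_voucher) holds, i.e. F(not waive_voucher). The claim follows.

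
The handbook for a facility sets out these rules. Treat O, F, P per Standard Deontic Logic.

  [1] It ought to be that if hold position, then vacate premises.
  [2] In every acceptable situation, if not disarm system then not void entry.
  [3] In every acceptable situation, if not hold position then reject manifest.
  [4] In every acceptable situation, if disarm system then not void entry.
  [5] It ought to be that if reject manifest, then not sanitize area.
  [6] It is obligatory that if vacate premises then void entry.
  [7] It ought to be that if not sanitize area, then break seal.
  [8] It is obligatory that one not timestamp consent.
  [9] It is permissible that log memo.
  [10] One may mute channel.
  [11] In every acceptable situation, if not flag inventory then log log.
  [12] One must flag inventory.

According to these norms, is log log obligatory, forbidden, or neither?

Premise 11 is O(¬flag_inventory → log_log), but O(¬flag_inventory) is not derivable from the premises, so it does not yield O(log_log).
No premise or chain of K-axiom applications forces O(log_log), and none forces O(¬log_log). So log_log is neither obligatory nor forbidden under these norms.

Neither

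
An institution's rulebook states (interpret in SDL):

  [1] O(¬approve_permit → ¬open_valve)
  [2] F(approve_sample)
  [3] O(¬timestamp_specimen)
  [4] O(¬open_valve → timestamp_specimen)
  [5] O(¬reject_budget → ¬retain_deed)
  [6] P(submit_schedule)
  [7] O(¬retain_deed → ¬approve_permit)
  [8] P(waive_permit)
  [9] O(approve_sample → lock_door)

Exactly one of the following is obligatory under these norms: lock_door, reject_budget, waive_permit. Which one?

From premise 3 we have O(¬timestamp_specimen).
Premise 4 is O(¬open_valve → timestamp_specimen); contrapositively O(¬timestamp_specimen → open_valve). Since O(¬timestamp_specimen) holds, K gives O(open_valve).
Premise 1, O(¬approve_permit → ¬open_valve), contraposes to O(open_valve → approve_permit); with O(open_valve) we get O(approve_permit).
Premise 7, O(¬retain_deed → ¬approve_permit), contraposes to O(approve_permit → retain_deed); with O(approve_permit) we get O(retain_deed).
Premise 5, O(¬reject_budget → ¬retain_deed), contraposes to O(retain_deed → reject_budget); with O(retain_deed) we get O(reject_budget).
So O(reject_budget) holds — reject_budget is obligatory. None of the other listed options is made obligatory by any chain of premises.

reject_budget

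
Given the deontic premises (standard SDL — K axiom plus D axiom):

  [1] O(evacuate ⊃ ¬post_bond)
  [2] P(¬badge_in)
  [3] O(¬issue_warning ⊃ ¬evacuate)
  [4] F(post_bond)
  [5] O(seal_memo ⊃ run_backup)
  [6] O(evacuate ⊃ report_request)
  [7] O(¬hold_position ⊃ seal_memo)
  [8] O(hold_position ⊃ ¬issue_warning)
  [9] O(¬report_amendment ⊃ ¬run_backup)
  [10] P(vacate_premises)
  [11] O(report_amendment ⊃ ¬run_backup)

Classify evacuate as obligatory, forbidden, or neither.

By case analysis on ¬report_amendment: premise 9 gives O(¬report_amendment ⊃ ¬run_backup) and premise 11 gives O(report_amendment ⊃ ¬run_backup), so O(¬run_backup) either way.
Premise 5 is O(seal_memo ⊃ run_backup); contrapositively O(¬run_backup ⊃ ¬seal_memo). Since O(¬run_backup) holds, K gives O(¬seal_memo).
Premise 7 is O(¬hold_position ⊃ seal_memo); contrapositively O(¬seal_memo ⊃ hold_position). Since O(¬seal_memo) holds, K gives O(hold_position).
From O(hold_position) and premise 8, O(hold_position ⊃ ¬issue_warning), we obtain O(¬issue_warning).
Applying K to premise 3 (O(¬issue_warning ⊃ ¬evacuate)) and O(¬issue_warning) yields O(¬evacuate).
Premises 1, 2, 4, 6, 10 do not contribute to this derivation.
Thus O(¬evacuate), which is F(evacuate): evacuate is forbidden.

Forbidden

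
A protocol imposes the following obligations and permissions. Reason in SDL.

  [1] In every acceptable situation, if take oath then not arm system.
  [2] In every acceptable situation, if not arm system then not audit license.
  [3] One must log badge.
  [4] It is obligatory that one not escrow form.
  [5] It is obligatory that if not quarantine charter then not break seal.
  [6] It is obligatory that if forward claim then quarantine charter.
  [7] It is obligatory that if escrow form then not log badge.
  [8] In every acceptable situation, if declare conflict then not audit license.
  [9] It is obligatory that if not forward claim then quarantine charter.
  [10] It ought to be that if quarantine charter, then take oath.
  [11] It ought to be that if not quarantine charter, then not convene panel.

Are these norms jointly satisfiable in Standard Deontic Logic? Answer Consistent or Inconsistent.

Consistent

Premise 7 is O(escrow_form → ¬log_badge), but O(escrow_form) is not derivable from the premises, so it does not yield O(¬log_badge).
So O(¬log_badge) is not derivable, and the apparent clash with O(log_badge) does not arise.
A world satisfying every obligation exists (e.g. arm_system=false, audit_license=false, break_seal=false, convene_panel=false, declare_conflict=false, escrow_form=false, forward_claim=false, log_badge=true, quarantine_charter=true, take_oath=true); no atom is both obligatory and forbidden, so the set is consistent.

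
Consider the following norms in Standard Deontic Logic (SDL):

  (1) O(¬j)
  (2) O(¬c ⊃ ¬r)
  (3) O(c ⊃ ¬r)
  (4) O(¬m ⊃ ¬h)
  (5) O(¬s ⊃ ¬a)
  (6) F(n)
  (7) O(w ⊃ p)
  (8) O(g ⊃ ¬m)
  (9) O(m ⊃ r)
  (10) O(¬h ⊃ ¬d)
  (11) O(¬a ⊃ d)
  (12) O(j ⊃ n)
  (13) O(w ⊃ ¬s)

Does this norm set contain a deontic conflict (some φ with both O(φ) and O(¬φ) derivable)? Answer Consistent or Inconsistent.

Premise 12 is O(j ⊃ n), but O(j) is not derivable from the premises, so it does not yield O(n).
So O(n) is not derivable, and the apparent clash with O(¬n) does not arise.
A world satisfying every obligation exists (e.g. a=true, c=false, d=false, g=false, h=false, j=false, m=false, n=false, p=false, r=false, s=true, w=false); no atom is both obligatory and forbidden, so the set is consistent.

Consistent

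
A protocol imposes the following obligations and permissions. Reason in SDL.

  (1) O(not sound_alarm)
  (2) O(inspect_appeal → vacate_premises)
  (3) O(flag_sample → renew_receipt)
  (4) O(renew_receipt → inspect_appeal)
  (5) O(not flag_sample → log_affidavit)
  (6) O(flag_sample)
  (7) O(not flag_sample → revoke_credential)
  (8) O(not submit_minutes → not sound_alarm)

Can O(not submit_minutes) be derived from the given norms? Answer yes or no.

Premise 8 is O(not submit_minutes → not sound_alarm); even if O(not sound_alarm) held, inferring O(not submit_minutes) would be affirming the consequent — invalid.
No other premise forces O(not submit_minutes). An ideal world satisfying every premise can still have not submit_minutes false, so O(not submit_minutes) is not derivable.

No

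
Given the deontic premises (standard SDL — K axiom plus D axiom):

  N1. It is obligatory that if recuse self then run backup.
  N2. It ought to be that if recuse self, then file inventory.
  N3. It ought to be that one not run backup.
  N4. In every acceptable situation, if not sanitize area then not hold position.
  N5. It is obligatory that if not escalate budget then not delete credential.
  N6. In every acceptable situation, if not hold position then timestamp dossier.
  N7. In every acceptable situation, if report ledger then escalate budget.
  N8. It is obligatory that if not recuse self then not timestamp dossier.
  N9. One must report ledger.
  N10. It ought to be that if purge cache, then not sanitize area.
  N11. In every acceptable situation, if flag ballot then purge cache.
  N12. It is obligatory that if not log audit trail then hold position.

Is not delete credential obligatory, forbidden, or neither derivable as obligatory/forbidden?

Neither

Premise 5 is O(¬escalate_budget → ¬delete_credential), but O(¬escalate_budget) is not derivable from the premises, so it does not yield O(¬delete_credential).
No premise or chain of K-axiom applications forces O(¬delete_credential), and none forces O(delete_credential). So ¬delete_credential is neither obligatory nor forbidden under these norms.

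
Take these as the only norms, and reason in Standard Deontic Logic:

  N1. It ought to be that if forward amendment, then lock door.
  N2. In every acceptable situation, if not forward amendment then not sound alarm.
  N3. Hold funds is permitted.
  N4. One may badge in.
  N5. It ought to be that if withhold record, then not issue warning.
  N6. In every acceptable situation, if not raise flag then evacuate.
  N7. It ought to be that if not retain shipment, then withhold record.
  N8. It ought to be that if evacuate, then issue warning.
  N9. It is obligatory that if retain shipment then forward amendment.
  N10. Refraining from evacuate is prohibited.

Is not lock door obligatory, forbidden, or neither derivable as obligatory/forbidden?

Forbidden

Premise 10 is F(¬evacuate), i.e. O(evacuate).
Premise 8 is O(evacuate → issue_warning); since O(evacuate), deontic closure gives O(issue_warning).
The contrapositive of premise 5 (O(withhold_record → ¬issue_warning)) is O(issue_warning → ¬withhold_record), and O(issue_warning) is already established, so O(¬withhold_record).
Premise 7 is O(¬retain_shipment → withhold_record); contrapositively O(¬withhold_record → retain_shipment). Since O(¬withhold_record) holds, K gives O(retain_shipment).
From O(retain_shipment) and premise 9, O(retain_shipment → forward_amendment), we obtain O(forward_amendment).
From O(forward_amendment) and premise 1, O(forward_amendment → lock_door), we obtain O(lock_door).
Premises 2, 3, 4, 6 do not contribute to this derivation.
Thus O(lock_door), which is F(¬lock_door): ¬lock_door is forbidden.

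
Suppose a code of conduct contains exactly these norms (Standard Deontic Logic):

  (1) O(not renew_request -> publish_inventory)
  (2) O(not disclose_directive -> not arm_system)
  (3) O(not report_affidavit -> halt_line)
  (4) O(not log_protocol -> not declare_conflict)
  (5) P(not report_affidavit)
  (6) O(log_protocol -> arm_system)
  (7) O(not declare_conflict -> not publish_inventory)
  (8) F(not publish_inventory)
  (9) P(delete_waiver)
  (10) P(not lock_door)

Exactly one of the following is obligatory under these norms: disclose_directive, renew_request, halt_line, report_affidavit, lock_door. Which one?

Premise 8 is F(not publish_inventory), i.e. O(publish_inventory).
Premise 7, O(not declare_conflict -> not publish_inventory), contraposes to O(publish_inventory -> declare_conflict); with O(publish_inventory) we get O(declare_conflict).
Premise 4, O(not log_protocol -> not declare_conflict), contraposes to O(declare_conflict -> log_protocol); with O(declare_conflict) we get O(log_protocol).
From O(log_protocol) and premise 6, O(log_protocol -> arm_system), we obtain O(arm_system).
Premise 2, O(not disclose_directive -> not arm_system), contraposes to O(arm_system -> disclose_directive); with O(arm_system) we get O(disclose_directive).
So O(disclose_directive) holds — disclose_directive is obligatory. None of the other listed options is made obligatory by any chain of premises.

disclose_directive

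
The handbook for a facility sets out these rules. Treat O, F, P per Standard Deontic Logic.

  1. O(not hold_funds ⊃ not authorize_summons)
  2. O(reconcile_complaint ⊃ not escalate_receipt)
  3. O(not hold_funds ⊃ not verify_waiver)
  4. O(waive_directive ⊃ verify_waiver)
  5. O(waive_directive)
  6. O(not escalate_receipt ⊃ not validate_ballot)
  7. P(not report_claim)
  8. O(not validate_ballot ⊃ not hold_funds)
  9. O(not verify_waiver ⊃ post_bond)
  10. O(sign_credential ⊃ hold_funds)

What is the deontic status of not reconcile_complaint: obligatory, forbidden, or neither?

Obligatory

From premise 5 we have O(waive_directive).
Premise 4 is O(waive_directive ⊃ verify_waiver); since O(waive_directive), deontic closure gives O(verify_waiver).
Premise 3, O(not hold_funds ⊃ not verify_waiver), contraposes to O(verify_waiver ⊃ hold_funds); with O(verify_waiver) we get O(hold_funds).
The contrapositive of premise 8 (O(not validate_ballot ⊃ not hold_funds)) is O(hold_funds ⊃ validate_ballot), and O(hold_funds) is already established, so O(validate_ballot).
Premise 6, O(not escalate_receipt ⊃ not validate_ballot), contraposes to O(validate_ballot ⊃ escalate_receipt); with O(validate_ballot) we get O(escalate_receipt).
Premise 2, O(reconcile_complaint ⊃ not escalate_receipt), contraposes to O(escalate_receipt ⊃ not reconcile_complaint); with O(escalate_receipt) we get O(not reconcile_complaint).
Premises 1, 7, 9, 10 do not contribute to this derivation.
Hence not reconcile_complaint is obligatory.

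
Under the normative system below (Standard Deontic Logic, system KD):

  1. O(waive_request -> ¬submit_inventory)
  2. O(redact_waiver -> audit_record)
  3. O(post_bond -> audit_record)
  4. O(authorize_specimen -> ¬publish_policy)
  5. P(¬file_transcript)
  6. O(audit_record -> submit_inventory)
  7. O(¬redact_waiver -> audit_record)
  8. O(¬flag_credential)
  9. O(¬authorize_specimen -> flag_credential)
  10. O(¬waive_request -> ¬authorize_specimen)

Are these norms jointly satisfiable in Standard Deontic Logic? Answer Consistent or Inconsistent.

Premises 2 and 7 are O(redact_waiver -> audit_record) and O(¬redact_waiver -> audit_record); every ideal world satisfies redact_waiver or ¬redact_waiver, so in either case audit_record holds — hence O(audit_record).
Applying K to premise 6 (O(audit_record -> submit_inventory)) and O(audit_record) yields O(submit_inventory).
Premise 1, O(waive_request -> ¬submit_inventory), contraposes to O(submit_inventory -> ¬waive_request); with O(submit_inventory) we get O(¬waive_request).
From O(¬waive_request) and premise 10, O(¬waive_request -> ¬authorize_specimen), we obtain O(¬authorize_specimen).
With premise 9, O(¬authorize_specimen -> flag_credential), the K-axiom yields O(flag_credential).
Yet premise 8 states O(¬flag_credential).
We now have both O(flag_credential) and O(¬flag_credential) — flag_credential is simultaneously obligatory and forbidden, violating the D-axiom.

Inconsistent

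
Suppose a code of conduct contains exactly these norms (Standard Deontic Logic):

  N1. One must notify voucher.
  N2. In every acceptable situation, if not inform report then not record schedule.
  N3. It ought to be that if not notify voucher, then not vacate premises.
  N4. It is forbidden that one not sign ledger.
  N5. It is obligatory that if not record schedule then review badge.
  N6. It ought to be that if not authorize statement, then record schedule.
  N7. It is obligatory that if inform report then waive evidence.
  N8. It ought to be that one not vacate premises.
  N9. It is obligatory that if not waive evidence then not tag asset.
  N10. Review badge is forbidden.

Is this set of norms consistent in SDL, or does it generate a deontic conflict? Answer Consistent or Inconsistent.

Consistent

Premise 3 is O(¬notify_voucher → ¬vacate_premises); even if O(¬vacate_premises) held, inferring O(¬notify_voucher) would be affirming the consequent — invalid.
So O(¬notify_voucher) is not derivable, and the apparent clash with O(notify_voucher) does not arise.
A world satisfying every obligation exists (e.g. authorize_statement=false, inform_report=true, notify_voucher=true, record_schedule=true, review_badge=false, sign_ledger=true, tag_asset=false, vacate_premises=false, waive_evidence=true); no atom is both obligatory and forbidden, so the set is consistent.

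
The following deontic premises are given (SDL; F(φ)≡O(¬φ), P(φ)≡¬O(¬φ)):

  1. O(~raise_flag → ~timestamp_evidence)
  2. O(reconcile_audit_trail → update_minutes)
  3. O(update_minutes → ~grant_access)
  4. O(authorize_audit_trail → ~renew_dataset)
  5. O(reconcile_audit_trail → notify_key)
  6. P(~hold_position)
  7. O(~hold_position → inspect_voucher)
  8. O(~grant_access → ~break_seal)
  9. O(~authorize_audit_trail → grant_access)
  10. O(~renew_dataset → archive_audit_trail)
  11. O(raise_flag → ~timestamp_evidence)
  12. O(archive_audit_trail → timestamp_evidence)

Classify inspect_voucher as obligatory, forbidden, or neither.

Premise 7 is O(~hold_position → inspect_voucher), but O(~hold_position) is not derivable from the premises (the permission P(~hold_position) asserts only ~O(hold_position), not O(~hold_position)), so it does not yield O(inspect_voucher).
No premise or chain of K-axiom applications forces O(inspect_voucher), and none forces O(~inspect_voucher). So inspect_voucher is neither obligatory nor forbidden under these norms.

Neither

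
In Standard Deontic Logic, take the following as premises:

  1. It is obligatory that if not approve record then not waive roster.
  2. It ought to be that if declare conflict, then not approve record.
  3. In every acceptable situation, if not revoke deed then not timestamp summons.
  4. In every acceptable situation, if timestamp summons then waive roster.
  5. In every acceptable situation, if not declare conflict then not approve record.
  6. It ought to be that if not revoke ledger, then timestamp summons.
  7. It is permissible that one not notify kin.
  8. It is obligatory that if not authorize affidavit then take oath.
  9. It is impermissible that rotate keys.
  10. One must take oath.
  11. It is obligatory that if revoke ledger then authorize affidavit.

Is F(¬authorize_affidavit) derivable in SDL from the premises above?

Yes

Premises 5 and 2 are O(¬declare_conflict → ¬approve_record) and O(declare_conflict → ¬approve_record); every ideal world satisfies ¬declare_conflict or declare_conflict, so in either case ¬approve_record holds — hence O(¬approve_record).
From O(¬approve_record) and premise 1, O(¬approve_record → ¬waive_roster), we obtain O(¬waive_roster).
Premise 4 is O(timestamp_summons → waive_roster); contrapositively O(¬waive_roster → ¬timestamp_summons). Since O(¬waive_roster) holds, K gives O(¬timestamp_summons).
Premise 6, O(¬revoke_ledger → timestamp_summons), contraposes to O(¬timestamp_summons → revoke_ledger); with O(¬timestamp_summons) we get O(revoke_ledger).
With premise 11, O(revoke_ledger → authorize_affidavit), the K-axiom yields O(authorize_affidavit).
Premises 3, 7, 8, 9, 10 do not contribute to this derivation.
So O(authorize_affidavit) holds, i.e. F(¬authorize_affidavit). The claim follows.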